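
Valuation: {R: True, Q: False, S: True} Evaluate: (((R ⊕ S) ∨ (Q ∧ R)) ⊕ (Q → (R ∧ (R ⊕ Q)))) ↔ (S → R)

Substituting R=True, Q=False, S=True:
R ⊕ S = True ⊕ True = False
Q ∧ R = False ∧ True = False
(R ⊕ S) ∨ (Q ∧ R) = False ∨ False = False
R ⊕ Q = True ⊕ False = True
R ∧ (R ⊕ Q) = True ∧ True = True
Q → (R ∧ (R ⊕ Q)) = False → True = True
((R ⊕ S) ∨ (Q ∧ R)) ⊕ (Q → (R ∧ (R ⊕ Q))) = False ⊕ True = True
S → R = True → True = True
(((R ⊕ S) ∨ (Q ∧ R)) ⊕ (Q → (R ∧ (R ⊕ Q)))) ↔ (S → R) = True ↔ True = True

True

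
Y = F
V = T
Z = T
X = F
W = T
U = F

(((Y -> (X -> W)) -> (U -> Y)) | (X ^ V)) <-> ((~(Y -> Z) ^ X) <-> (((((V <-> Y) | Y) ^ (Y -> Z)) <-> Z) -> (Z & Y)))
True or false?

X -> W = F -> T = T
Y -> (X -> W) = F -> T = T
U -> Y = F -> F = T
(Y -> (X -> W)) -> (U -> Y) = T -> T = T
X ^ V = F ^ T = T
((Y -> (X -> W)) -> (U -> Y)) | (X ^ V) = T | T = T
Y -> Z = F -> T = T
~(Y -> Z) = ~T = F
~(Y -> Z) ^ X = F ^ F = F
V <-> Y = T <-> F = F
(V <-> Y) | Y = F | F = F
Y -> Z = F -> T = T
((V <-> Y) | Y) ^ (Y -> Z) = F ^ T = T
(((V <-> Y) | Y) ^ (Y -> Z)) <-> Z = T <-> T = T
Z & Y = T & F = F
((((V <-> Y) | Y) ^ (Y -> Z)) <-> Z) -> (Z & Y) = T -> F = F
(~(Y -> Z) ^ X) <-> (((((V <-> Y) | Y) ^ (Y -> Z)) <-> Z) -> (Z & Y)) = F <-> F = T
(((Y -> (X -> W)) -> (U -> Y)) | (X ^ V)) <-> ((~(Y -> Z) ^ X) <-> (((((V <-> Y) | Y) ^ (Y -> Z)) <-> Z) -> (Z & Y))) = T <-> T = T

T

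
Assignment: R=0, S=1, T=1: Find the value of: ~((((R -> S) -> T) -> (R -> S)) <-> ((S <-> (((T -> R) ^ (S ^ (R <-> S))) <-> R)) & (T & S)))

R -> S = 0 -> 1 = 1
(R -> S) -> T = 1 -> 1 = 1
R -> S = 0 -> 1 = 1
((R -> S) -> T) -> (R -> S) = 1 -> 1 = 1
T -> R = 1 -> 0 = 0
R <-> S = 0 <-> 1 = 0
S ^ (R <-> S) = 1 ^ 0 = 1
(T -> R) ^ (S ^ (R <-> S)) = 0 ^ 1 = 1
((T -> R) ^ (S ^ (R <-> S))) <-> R = 1 <-> 0 = 0
S <-> (((T -> R) ^ (S ^ (R <-> S))) <-> R) = 1 <-> 0 = 0
T & S = 1 & 1 = 1
(S <-> (((T -> R) ^ (S ^ (R <-> S))) <-> R)) & (T & S) = 0 & 1 = 0
(((R -> S) -> T) -> (R -> S)) <-> ((S <-> (((T -> R) ^ (S ^ (R <-> S))) <-> R)) & (T & S)) = 1 <-> 0 = 0
~((((R -> S) -> T) -> (R -> S)) <-> ((S <-> (((T -> R) ^ (S ^ (R <-> S))) <-> R)) & (T & S))) = ~0 = 1

1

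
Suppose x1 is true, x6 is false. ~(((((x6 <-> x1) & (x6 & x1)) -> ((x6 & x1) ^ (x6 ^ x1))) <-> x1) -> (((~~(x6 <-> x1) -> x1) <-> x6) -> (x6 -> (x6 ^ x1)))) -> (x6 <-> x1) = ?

Substituting x1=T, x6=F:
x6 <-> x1 = F <-> T = F
x6 & x1 = F & T = F
(x6 <-> x1) & (x6 & x1) = F & F = F
x6 & x1 = F & T = F
x6 ^ x1 = F ^ T = T
(x6 & x1) ^ (x6 ^ x1) = F ^ T = T
((x6 <-> x1) & (x6 & x1)) -> ((x6 & x1) ^ (x6 ^ x1)) = F -> T = T
(((x6 <-> x1) & (x6 & x1)) -> ((x6 & x1) ^ (x6 ^ x1))) <-> x1 = T <-> T = T
x6 <-> x1 = F <-> T = F
~(x6 <-> x1) = ~F = T
~~(x6 <-> x1) = ~T = F
~~(x6 <-> x1) -> x1 = F -> T = T
(~~(x6 <-> x1) -> x1) <-> x6 = T <-> F = F
x6 ^ x1 = F ^ T = T
x6 -> (x6 ^ x1) = F -> T = T
((~~(x6 <-> x1) -> x1) <-> x6) -> (x6 -> (x6 ^ x1)) = F -> T = T
((((x6 <-> x1) & (x6 & x1)) -> ((x6 & x1) ^ (x6 ^ x1))) <-> x1) -> (((~~(x6 <-> x1) -> x1) <-> x6) -> (x6 -> (x6 ^ x1))) = T -> T = T
~(((((x6 <-> x1) & (x6 & x1)) -> ((x6 & x1) ^ (x6 ^ x1))) <-> x1) -> (((~~(x6 <-> x1) -> x1) <-> x6) -> (x6 -> (x6 ^ x1)))) = ~T = F
x6 <-> x1 = F <-> T = F
~(((((x6 <-> x1) & (x6 & x1)) -> ((x6 & x1) ^ (x6 ^ x1))) <-> x1) -> (((~~(x6 <-> x1) -> x1) <-> x6) -> (x6 -> (x6 ^ x1)))) -> (x6 <-> x1) = F -> F = T

T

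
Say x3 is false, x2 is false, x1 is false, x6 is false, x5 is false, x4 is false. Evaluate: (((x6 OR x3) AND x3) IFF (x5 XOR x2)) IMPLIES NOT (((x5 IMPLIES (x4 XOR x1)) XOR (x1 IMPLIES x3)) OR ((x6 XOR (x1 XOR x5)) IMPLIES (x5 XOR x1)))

F

Substituting x3=F, x2=F, x1=F, x6=F, x5=F, x4=F:
x6 OR x3 = F OR F = F
(x6 OR x3) AND x3 = F AND F = F
x5 XOR x2 = F XOR F = F
((x6 OR x3) AND x3) IFF (x5 XOR x2) = F IFF F = T
x4 XOR x1 = F XOR F = F
x5 IMPLIES (x4 XOR x1) = F IMPLIES F = T
x1 IMPLIES x3 = F IMPLIES F = T
(x5 IMPLIES (x4 XOR x1)) XOR (x1 IMPLIES x3) = T XOR T = F
x1 XOR x5 = F XOR F = F
x6 XOR (x1 XOR x5) = F XOR F = F
x5 XOR x1 = F XOR F = F
(x6 XOR (x1 XOR x5)) IMPLIES (x5 XOR x1) = F IMPLIES F = T
((x5 IMPLIES (x4 XOR x1)) XOR (x1 IMPLIES x3)) OR ((x6 XOR (x1 XOR x5)) IMPLIES (x5 XOR x1)) = F OR T = T
NOT (((x5 IMPLIES (x4 XOR x1)) XOR (x1 IMPLIES x3)) OR ((x6 XOR (x1 XOR x5)) IMPLIES (x5 XOR x1))) = NOT T = F
(((x6 OR x3) AND x3) IFF (x5 XOR x2)) IMPLIES NOT (((x5 IMPLIES (x4 XOR x1)) XOR (x1 IMPLIES x3)) OR ((x6 XOR (x1 XOR x5)) IMPLIES (x5 XOR x1))) = T IMPLIES F = F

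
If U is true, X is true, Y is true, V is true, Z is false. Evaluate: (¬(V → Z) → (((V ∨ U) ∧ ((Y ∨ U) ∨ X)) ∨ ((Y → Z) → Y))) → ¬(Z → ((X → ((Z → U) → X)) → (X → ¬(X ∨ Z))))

F

V → Z = T → F = F
¬(V → Z) = ¬F = T
V ∨ U = T ∨ T = T
Y ∨ U = T ∨ T = T
(Y ∨ U) ∨ X = T ∨ T = T
(V ∨ U) ∧ ((Y ∨ U) ∨ X) = T ∧ T = T
Y → Z = T → F = F
(Y → Z) → Y = F → T = T
((V ∨ U) ∧ ((Y ∨ U) ∨ X)) ∨ ((Y → Z) → Y) = T ∨ T = T
¬(V → Z) → (((V ∨ U) ∧ ((Y ∨ U) ∨ X)) ∨ ((Y → Z) → Y)) = T → T = T
Z → U = F → T = T
(Z → U) → X = T → T = T
X → ((Z → U) → X) = T → T = T
X ∨ Z = T ∨ F = T
¬(X ∨ Z) = ¬T = F
X → ¬(X ∨ Z) = T → F = F
(X → ((Z → U) → X)) → (X → ¬(X ∨ Z)) = T → F = F
Z → ((X → ((Z → U) → X)) → (X → ¬(X ∨ Z))) = F → F = T
¬(Z → ((X → ((Z → U) → X)) → (X → ¬(X ∨ Z)))) = ¬T = F
(¬(V → Z) → (((V ∨ U) ∧ ((Y ∨ U) ∨ X)) ∨ ((Y → Z) → Y))) → ¬(Z → ((X → ((Z → U) → X)) → (X → ¬(X ∨ Z)))) = T → F = F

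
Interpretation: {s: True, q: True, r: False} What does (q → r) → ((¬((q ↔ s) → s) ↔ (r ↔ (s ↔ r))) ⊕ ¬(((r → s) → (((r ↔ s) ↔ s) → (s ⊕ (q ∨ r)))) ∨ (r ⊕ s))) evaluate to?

q → r = True → False = False
q ↔ s = True ↔ True = True
(q ↔ s) → s = True → True = True
¬((q ↔ s) → s) = ¬True = False
s ↔ r = True ↔ False = False
r ↔ (s ↔ r) = False ↔ False = True
¬((q ↔ s) → s) ↔ (r ↔ (s ↔ r)) = False ↔ True = False
r → s = False → True = True
r ↔ s = False ↔ True = False
(r ↔ s) ↔ s = False ↔ True = False
q ∨ r = True ∨ False = True
s ⊕ (q ∨ r) = True ⊕ True = False
((r ↔ s) ↔ s) → (s ⊕ (q ∨ r)) = False → False = True
(r → s) → (((r ↔ s) ↔ s) → (s ⊕ (q ∨ r))) = True → True = True
r ⊕ s = False ⊕ True = True
((r → s) → (((r ↔ s) ↔ s) → (s ⊕ (q ∨ r)))) ∨ (r ⊕ s) = True ∨ True = True
¬(((r → s) → (((r ↔ s) ↔ s) → (s ⊕ (q ∨ r)))) ∨ (r ⊕ s)) = ¬True = False
(¬((q ↔ s) → s) ↔ (r ↔ (s ↔ r))) ⊕ ¬(((r → s) → (((r ↔ s) ↔ s) → (s ⊕ (q ∨ r)))) ∨ (r ⊕ s)) = False ⊕ False = False
(q → r) → ((¬((q ↔ s) → s) ↔ (r ↔ (s ↔ r))) ⊕ ¬(((r → s) → (((r ↔ s) ↔ s) → (s ⊕ (q ∨ r)))) ∨ (r ⊕ s))) = False → False = True

True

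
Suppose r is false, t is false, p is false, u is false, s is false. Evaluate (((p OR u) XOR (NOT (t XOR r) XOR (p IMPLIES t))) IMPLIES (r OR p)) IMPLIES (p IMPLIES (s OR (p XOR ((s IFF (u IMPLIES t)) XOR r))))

p OR u = False OR False = False
t XOR r = False XOR False = False
NOT (t XOR r) = NOT False = True
p IMPLIES t = False IMPLIES False = True
NOT (t XOR r) XOR (p IMPLIES t) = True XOR True = False
(p OR u) XOR (NOT (t XOR r) XOR (p IMPLIES t)) = False XOR False = False
r OR p = False OR False = False
((p OR u) XOR (NOT (t XOR r) XOR (p IMPLIES t))) IMPLIES (r OR p) = False IMPLIES False = True
u IMPLIES t = False IMPLIES False = True
s IFF (u IMPLIES t) = False IFF True = False
(s IFF (u IMPLIES t)) XOR r = False XOR False = False
p XOR ((s IFF (u IMPLIES t)) XOR r) = False XOR False = False
s OR (p XOR ((s IFF (u IMPLIES t)) XOR r)) = False OR False = False
p IMPLIES (s OR (p XOR ((s IFF (u IMPLIES t)) XOR r))) = False IMPLIES False = True
(((p OR u) XOR (NOT (t XOR r) XOR (p IMPLIES t))) IMPLIES (r OR p)) IMPLIES (p IMPLIES (s OR (p XOR ((s IFF (u IMPLIES t)) XOR r)))) = True IMPLIES True = True

True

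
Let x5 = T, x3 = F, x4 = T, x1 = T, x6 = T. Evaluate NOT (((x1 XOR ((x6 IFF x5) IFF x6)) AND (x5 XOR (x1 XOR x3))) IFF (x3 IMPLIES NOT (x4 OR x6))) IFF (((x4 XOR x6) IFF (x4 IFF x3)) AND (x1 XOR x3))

T

x6 IFF x5 = T IFF T = T
(x6 IFF x5) IFF x6 = T IFF T = T
x1 XOR ((x6 IFF x5) IFF x6) = T XOR T = F
x1 XOR x3 = T XOR F = T
x5 XOR (x1 XOR x3) = T XOR T = F
(x1 XOR ((x6 IFF x5) IFF x6)) AND (x5 XOR (x1 XOR x3)) = F AND F = F
x4 OR x6 = T OR T = T
NOT (x4 OR x6) = NOT T = F
x3 IMPLIES NOT (x4 OR x6) = F IMPLIES F = T
((x1 XOR ((x6 IFF x5) IFF x6)) AND (x5 XOR (x1 XOR x3))) IFF (x3 IMPLIES NOT (x4 OR x6)) = F IFF T = F
NOT (((x1 XOR ((x6 IFF x5) IFF x6)) AND (x5 XOR (x1 XOR x3))) IFF (x3 IMPLIES NOT (x4 OR x6))) = NOT F = T
x4 XOR x6 = T XOR T = F
x4 IFF x3 = T IFF F = F
(x4 XOR x6) IFF (x4 IFF x3) = F IFF F = T
x1 XOR x3 = T XOR F = T
((x4 XOR x6) IFF (x4 IFF x3)) AND (x1 XOR x3) = T AND T = T
NOT (((x1 XOR ((x6 IFF x5) IFF x6)) AND (x5 XOR (x1 XOR x3))) IFF (x3 IMPLIES NOT (x4 OR x6))) IFF (((x4 XOR x6) IFF (x4 IFF x3)) AND (x1 XOR x3)) = T IFF T = T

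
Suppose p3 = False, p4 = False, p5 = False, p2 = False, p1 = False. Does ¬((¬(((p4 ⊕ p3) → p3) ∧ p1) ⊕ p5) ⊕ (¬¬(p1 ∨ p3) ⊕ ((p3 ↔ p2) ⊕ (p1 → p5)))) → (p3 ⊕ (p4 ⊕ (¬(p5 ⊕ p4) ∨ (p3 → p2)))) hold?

True

Substituting p3=False, p4=False, p5=False, p2=False, p1=False:
p4 ⊕ p3 = False ⊕ False = False
(p4 ⊕ p3) → p3 = False → False = True
((p4 ⊕ p3) → p3) ∧ p1 = True ∧ False = False
¬(((p4 ⊕ p3) → p3) ∧ p1) = ¬False = True
¬(((p4 ⊕ p3) → p3) ∧ p1) ⊕ p5 = True ⊕ False = True
p1 ∨ p3 = False ∨ False = False
¬(p1 ∨ p3) = ¬False = True
¬¬(p1 ∨ p3) = ¬True = False
p3 ↔ p2 = False ↔ False = True
p1 → p5 = False → False = True
(p3 ↔ p2) ⊕ (p1 → p5) = True ⊕ True = False
¬¬(p1 ∨ p3) ⊕ ((p3 ↔ p2) ⊕ (p1 → p5)) = False ⊕ False = False
(¬(((p4 ⊕ p3) → p3) ∧ p1) ⊕ p5) ⊕ (¬¬(p1 ∨ p3) ⊕ ((p3 ↔ p2) ⊕ (p1 → p5))) = True ⊕ False = True
¬((¬(((p4 ⊕ p3) → p3) ∧ p1) ⊕ p5) ⊕ (¬¬(p1 ∨ p3) ⊕ ((p3 ↔ p2) ⊕ (p1 → p5)))) = ¬True = False
p5 ⊕ p4 = False ⊕ False = False
¬(p5 ⊕ p4) = ¬False = True
p3 → p2 = False → False = True
¬(p5 ⊕ p4) ∨ (p3 → p2) = True ∨ True = True
p4 ⊕ (¬(p5 ⊕ p4) ∨ (p3 → p2)) = False ⊕ True = True
p3 ⊕ (p4 ⊕ (¬(p5 ⊕ p4) ∨ (p3 → p2))) = False ⊕ True = True
¬((¬(((p4 ⊕ p3) → p3) ∧ p1) ⊕ p5) ⊕ (¬¬(p1 ∨ p3) ⊕ ((p3 ↔ p2) ⊕ (p1 → p5)))) → (p3 ⊕ (p4 ⊕ (¬(p5 ⊕ p4) ∨ (p3 → p2)))) = False → True = True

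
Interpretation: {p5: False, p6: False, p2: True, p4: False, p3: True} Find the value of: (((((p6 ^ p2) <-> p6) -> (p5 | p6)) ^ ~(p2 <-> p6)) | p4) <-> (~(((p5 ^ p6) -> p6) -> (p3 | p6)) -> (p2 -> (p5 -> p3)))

False

p6 ^ p2 = False ^ True = True
(p6 ^ p2) <-> p6 = True <-> False = False
p5 | p6 = False | False = False
((p6 ^ p2) <-> p6) -> (p5 | p6) = False -> False = True
p2 <-> p6 = True <-> False = False
~(p2 <-> p6) = ~False = True
(((p6 ^ p2) <-> p6) -> (p5 | p6)) ^ ~(p2 <-> p6) = True ^ True = False
((((p6 ^ p2) <-> p6) -> (p5 | p6)) ^ ~(p2 <-> p6)) | p4 = False | False = False
p5 ^ p6 = False ^ False = False
(p5 ^ p6) -> p6 = False -> False = True
p3 | p6 = True | False = True
((p5 ^ p6) -> p6) -> (p3 | p6) = True -> True = True
~(((p5 ^ p6) -> p6) -> (p3 | p6)) = ~True = False
p5 -> p3 = False -> True = True
p2 -> (p5 -> p3) = True -> True = True
~(((p5 ^ p6) -> p6) -> (p3 | p6)) -> (p2 -> (p5 -> p3)) = False -> True = True
(((((p6 ^ p2) <-> p6) -> (p5 | p6)) ^ ~(p2 <-> p6)) | p4) <-> (~(((p5 ^ p6) -> p6) -> (p3 | p6)) -> (p2 -> (p5 -> p3))) = False <-> True = False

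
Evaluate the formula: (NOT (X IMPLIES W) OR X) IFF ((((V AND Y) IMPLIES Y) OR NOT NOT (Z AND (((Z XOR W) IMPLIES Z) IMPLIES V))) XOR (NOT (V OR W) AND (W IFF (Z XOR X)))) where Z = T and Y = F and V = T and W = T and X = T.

X IMPLIES W = T IMPLIES T = T
NOT (X IMPLIES W) = NOT T = F
NOT (X IMPLIES W) OR X = F OR T = T
V AND Y = T AND F = F
(V AND Y) IMPLIES Y = F IMPLIES F = T
Z XOR W = T XOR T = F
(Z XOR W) IMPLIES Z = F IMPLIES T = T
((Z XOR W) IMPLIES Z) IMPLIES V = T IMPLIES T = T
Z AND (((Z XOR W) IMPLIES Z) IMPLIES V) = T AND T = T
NOT (Z AND (((Z XOR W) IMPLIES Z) IMPLIES V)) = NOT T = F
NOT NOT (Z AND (((Z XOR W) IMPLIES Z) IMPLIES V)) = NOT F = T
((V AND Y) IMPLIES Y) OR NOT NOT (Z AND (((Z XOR W) IMPLIES Z) IMPLIES V)) = T OR T = T
V OR W = T OR T = T
NOT (V OR W) = NOT T = F
Z XOR X = T XOR T = F
W IFF (Z XOR X) = T IFF F = F
NOT (V OR W) AND (W IFF (Z XOR X)) = F AND F = F
(((V AND Y) IMPLIES Y) OR NOT NOT (Z AND (((Z XOR W) IMPLIES Z) IMPLIES V))) XOR (NOT (V OR W) AND (W IFF (Z XOR X))) = T XOR F = T
(NOT (X IMPLIES W) OR X) IFF ((((V AND Y) IMPLIES Y) OR NOT NOT (Z AND (((Z XOR W) IMPLIES Z) IMPLIES V))) XOR (NOT (V OR W) AND (W IFF (Z XOR X)))) = T IFF T = T

T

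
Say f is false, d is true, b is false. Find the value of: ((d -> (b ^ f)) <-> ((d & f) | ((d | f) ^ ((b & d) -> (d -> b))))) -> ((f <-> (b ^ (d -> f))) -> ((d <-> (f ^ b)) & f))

b ^ f = False ^ False = False
d -> (b ^ f) = True -> False = False
d & f = True & False = False
d | f = True | False = True
b & d = False & True = False
d -> b = True -> False = False
(b & d) -> (d -> b) = False -> False = True
(d | f) ^ ((b & d) -> (d -> b)) = True ^ True = False
(d & f) | ((d | f) ^ ((b & d) -> (d -> b))) = False | False = False
(d -> (b ^ f)) <-> ((d & f) | ((d | f) ^ ((b & d) -> (d -> b)))) = False <-> False = True
d -> f = True -> False = False
b ^ (d -> f) = False ^ False = False
f <-> (b ^ (d -> f)) = False <-> False = True
f ^ b = False ^ False = False
d <-> (f ^ b) = True <-> False = False
(d <-> (f ^ b)) & f = False & False = False
(f <-> (b ^ (d -> f))) -> ((d <-> (f ^ b)) & f) = True -> False = False
((d -> (b ^ f)) <-> ((d & f) | ((d | f) ^ ((b & d) -> (d -> b))))) -> ((f <-> (b ^ (d -> f))) -> ((d <-> (f ^ b)) & f)) = True -> False = False

False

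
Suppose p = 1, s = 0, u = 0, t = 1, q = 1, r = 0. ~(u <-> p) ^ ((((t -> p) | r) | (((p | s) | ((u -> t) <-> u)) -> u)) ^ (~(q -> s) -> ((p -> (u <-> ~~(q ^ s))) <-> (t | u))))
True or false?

0

u <-> p = 0 <-> 1 = 0
~(u <-> p) = ~0 = 1
t -> p = 1 -> 1 = 1
(t -> p) | r = 1 | 0 = 1
p | s = 1 | 0 = 1
u -> t = 0 -> 1 = 1
(u -> t) <-> u = 1 <-> 0 = 0
(p | s) | ((u -> t) <-> u) = 1 | 0 = 1
((p | s) | ((u -> t) <-> u)) -> u = 1 -> 0 = 0
((t -> p) | r) | (((p | s) | ((u -> t) <-> u)) -> u) = 1 | 0 = 1
q -> s = 1 -> 0 = 0
~(q -> s) = ~0 = 1
q ^ s = 1 ^ 0 = 1
~(q ^ s) = ~1 = 0
~~(q ^ s) = ~0 = 1
u <-> ~~(q ^ s) = 0 <-> 1 = 0
p -> (u <-> ~~(q ^ s)) = 1 -> 0 = 0
t | u = 1 | 0 = 1
(p -> (u <-> ~~(q ^ s))) <-> (t | u) = 0 <-> 1 = 0
~(q -> s) -> ((p -> (u <-> ~~(q ^ s))) <-> (t | u)) = 1 -> 0 = 0
(((t -> p) | r) | (((p | s) | ((u -> t) <-> u)) -> u)) ^ (~(q -> s) -> ((p -> (u <-> ~~(q ^ s))) <-> (t | u))) = 1 ^ 0 = 1
~(u <-> p) ^ ((((t -> p) | r) | (((p | s) | ((u -> t) <-> u)) -> u)) ^ (~(q -> s) -> ((p -> (u <-> ~~(q ^ s))) <-> (t | u)))) = 1 ^ 1 = 0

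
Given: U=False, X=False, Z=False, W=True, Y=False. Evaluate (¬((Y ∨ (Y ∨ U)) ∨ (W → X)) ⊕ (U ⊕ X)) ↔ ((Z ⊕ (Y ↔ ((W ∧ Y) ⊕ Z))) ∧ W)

True

Y ∨ U = False ∨ False = False
Y ∨ (Y ∨ U) = False ∨ False = False
W → X = True → False = False
(Y ∨ (Y ∨ U)) ∨ (W → X) = False ∨ False = False
¬((Y ∨ (Y ∨ U)) ∨ (W → X)) = ¬False = True
U ⊕ X = False ⊕ False = False
¬((Y ∨ (Y ∨ U)) ∨ (W → X)) ⊕ (U ⊕ X) = True ⊕ False = True
W ∧ Y = True ∧ False = False
(W ∧ Y) ⊕ Z = False ⊕ False = False
Y ↔ ((W ∧ Y) ⊕ Z) = False ↔ False = True
Z ⊕ (Y ↔ ((W ∧ Y) ⊕ Z)) = False ⊕ True = True
(Z ⊕ (Y ↔ ((W ∧ Y) ⊕ Z))) ∧ W = True ∧ True = True
(¬((Y ∨ (Y ∨ U)) ∨ (W → X)) ⊕ (U ⊕ X)) ↔ ((Z ⊕ (Y ↔ ((W ∧ Y) ⊕ Z))) ∧ W) = True ↔ True = True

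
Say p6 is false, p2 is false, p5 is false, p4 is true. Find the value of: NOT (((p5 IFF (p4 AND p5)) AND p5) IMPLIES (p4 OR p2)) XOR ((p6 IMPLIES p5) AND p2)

p4 AND p5 = T AND F = F
p5 IFF (p4 AND p5) = F IFF F = T
(p5 IFF (p4 AND p5)) AND p5 = T AND F = F
p4 OR p2 = T OR F = T
((p5 IFF (p4 AND p5)) AND p5) IMPLIES (p4 OR p2) = F IMPLIES T = T
NOT (((p5 IFF (p4 AND p5)) AND p5) IMPLIES (p4 OR p2)) = NOT T = F
p6 IMPLIES p5 = F IMPLIES F = T
(p6 IMPLIES p5) AND p2 = T AND F = F
NOT (((p5 IFF (p4 AND p5)) AND p5) IMPLIES (p4 OR p2)) XOR ((p6 IMPLIES p5) AND p2) = F XOR F = F

F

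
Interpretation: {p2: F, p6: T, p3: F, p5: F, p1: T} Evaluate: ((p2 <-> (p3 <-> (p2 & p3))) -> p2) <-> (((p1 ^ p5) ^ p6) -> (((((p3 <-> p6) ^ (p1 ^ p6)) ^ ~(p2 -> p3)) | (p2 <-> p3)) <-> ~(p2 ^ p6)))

p2 & p3 = F & F = F
p3 <-> (p2 & p3) = F <-> F = T
p2 <-> (p3 <-> (p2 & p3)) = F <-> T = F
(p2 <-> (p3 <-> (p2 & p3))) -> p2 = F -> F = T
p1 ^ p5 = T ^ F = T
(p1 ^ p5) ^ p6 = T ^ T = F
p3 <-> p6 = F <-> T = F
p1 ^ p6 = T ^ T = F
(p3 <-> p6) ^ (p1 ^ p6) = F ^ F = F
p2 -> p3 = F -> F = T
~(p2 -> p3) = ~T = F
((p3 <-> p6) ^ (p1 ^ p6)) ^ ~(p2 -> p3) = F ^ F = F
p2 <-> p3 = F <-> F = T
(((p3 <-> p6) ^ (p1 ^ p6)) ^ ~(p2 -> p3)) | (p2 <-> p3) = F | T = T
p2 ^ p6 = F ^ T = T
~(p2 ^ p6) = ~T = F
((((p3 <-> p6) ^ (p1 ^ p6)) ^ ~(p2 -> p3)) | (p2 <-> p3)) <-> ~(p2 ^ p6) = T <-> F = F
((p1 ^ p5) ^ p6) -> (((((p3 <-> p6) ^ (p1 ^ p6)) ^ ~(p2 -> p3)) | (p2 <-> p3)) <-> ~(p2 ^ p6)) = F -> F = T
((p2 <-> (p3 <-> (p2 & p3))) -> p2) <-> (((p1 ^ p5) ^ p6) -> (((((p3 <-> p6) ^ (p1 ^ p6)) ^ ~(p2 -> p3)) | (p2 <-> p3)) <-> ~(p2 ^ p6))) = T <-> T = T

T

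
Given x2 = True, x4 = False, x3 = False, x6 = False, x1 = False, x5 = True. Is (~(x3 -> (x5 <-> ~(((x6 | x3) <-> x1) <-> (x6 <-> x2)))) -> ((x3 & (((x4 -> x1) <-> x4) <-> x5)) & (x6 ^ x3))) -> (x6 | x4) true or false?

False

x6 | x3 = False | False = False
(x6 | x3) <-> x1 = False <-> False = True
x6 <-> x2 = False <-> True = False
((x6 | x3) <-> x1) <-> (x6 <-> x2) = True <-> False = False
~(((x6 | x3) <-> x1) <-> (x6 <-> x2)) = ~False = True
x5 <-> ~(((x6 | x3) <-> x1) <-> (x6 <-> x2)) = True <-> True = True
x3 -> (x5 <-> ~(((x6 | x3) <-> x1) <-> (x6 <-> x2))) = False -> True = True
~(x3 -> (x5 <-> ~(((x6 | x3) <-> x1) <-> (x6 <-> x2)))) = ~True = False
x4 -> x1 = False -> False = True
(x4 -> x1) <-> x4 = True <-> False = False
((x4 -> x1) <-> x4) <-> x5 = False <-> True = False
x3 & (((x4 -> x1) <-> x4) <-> x5) = False & False = False
x6 ^ x3 = False ^ False = False
(x3 & (((x4 -> x1) <-> x4) <-> x5)) & (x6 ^ x3) = False & False = False
~(x3 -> (x5 <-> ~(((x6 | x3) <-> x1) <-> (x6 <-> x2)))) -> ((x3 & (((x4 -> x1) <-> x4) <-> x5)) & (x6 ^ x3)) = False -> False = True
x6 | x4 = False | False = False
(~(x3 -> (x5 <-> ~(((x6 | x3) <-> x1) <-> (x6 <-> x2)))) -> ((x3 & (((x4 -> x1) <-> x4) <-> x5)) & (x6 ^ x3))) -> (x6 | x4) = True -> False = False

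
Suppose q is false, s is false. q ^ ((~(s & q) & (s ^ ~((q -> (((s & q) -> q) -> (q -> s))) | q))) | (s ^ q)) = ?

s & q = F & F = F
~(s & q) = ~F = T
s & q = F & F = F
(s & q) -> q = F -> F = T
q -> s = F -> F = T
((s & q) -> q) -> (q -> s) = T -> T = T
q -> (((s & q) -> q) -> (q -> s)) = F -> T = T
(q -> (((s & q) -> q) -> (q -> s))) | q = T | F = T
~((q -> (((s & q) -> q) -> (q -> s))) | q) = ~T = F
s ^ ~((q -> (((s & q) -> q) -> (q -> s))) | q) = F ^ F = F
~(s & q) & (s ^ ~((q -> (((s & q) -> q) -> (q -> s))) | q)) = T & F = F
s ^ q = F ^ F = F
(~(s & q) & (s ^ ~((q -> (((s & q) -> q) -> (q -> s))) | q))) | (s ^ q) = F | F = F
q ^ ((~(s & q) & (s ^ ~((q -> (((s & q) -> q) -> (q -> s))) | q))) | (s ^ q)) = F ^ F = F

F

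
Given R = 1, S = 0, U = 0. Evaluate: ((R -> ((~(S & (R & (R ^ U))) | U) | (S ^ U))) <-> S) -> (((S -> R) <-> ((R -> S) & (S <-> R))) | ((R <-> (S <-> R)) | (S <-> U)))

1

R ^ U = 1 ^ 0 = 1
R & (R ^ U) = 1 & 1 = 1
S & (R & (R ^ U)) = 0 & 1 = 0
~(S & (R & (R ^ U))) = ~0 = 1
~(S & (R & (R ^ U))) | U = 1 | 0 = 1
S ^ U = 0 ^ 0 = 0
(~(S & (R & (R ^ U))) | U) | (S ^ U) = 1 | 0 = 1
R -> ((~(S & (R & (R ^ U))) | U) | (S ^ U)) = 1 -> 1 = 1
(R -> ((~(S & (R & (R ^ U))) | U) | (S ^ U))) <-> S = 1 <-> 0 = 0
S -> R = 0 -> 1 = 1
R -> S = 1 -> 0 = 0
S <-> R = 0 <-> 1 = 0
(R -> S) & (S <-> R) = 0 & 0 = 0
(S -> R) <-> ((R -> S) & (S <-> R)) = 1 <-> 0 = 0
S <-> R = 0 <-> 1 = 0
R <-> (S <-> R) = 1 <-> 0 = 0
S <-> U = 0 <-> 0 = 1
(R <-> (S <-> R)) | (S <-> U) = 0 | 1 = 1
((S -> R) <-> ((R -> S) & (S <-> R))) | ((R <-> (S <-> R)) | (S <-> U)) = 0 | 1 = 1
((R -> ((~(S & (R & (R ^ U))) | U) | (S ^ U))) <-> S) -> (((S -> R) <-> ((R -> S) & (S <-> R))) | ((R <-> (S <-> R)) | (S <-> U))) = 0 -> 1 = 1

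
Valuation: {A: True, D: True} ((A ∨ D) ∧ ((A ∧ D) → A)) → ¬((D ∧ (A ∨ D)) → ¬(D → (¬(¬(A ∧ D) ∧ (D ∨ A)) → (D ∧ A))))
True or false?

True

Substituting A=True, D=True:
A ∨ D = True ∨ True = True
A ∧ D = True ∧ True = True
(A ∧ D) → A = True → True = True
(A ∨ D) ∧ ((A ∧ D) → A) = True ∧ True = True
A ∨ D = True ∨ True = True
D ∧ (A ∨ D) = True ∧ True = True
A ∧ D = True ∧ True = True
¬(A ∧ D) = ¬True = False
D ∨ A = True ∨ True = True
¬(A ∧ D) ∧ (D ∨ A) = False ∧ True = False
¬(¬(A ∧ D) ∧ (D ∨ A)) = ¬False = True
D ∧ A = True ∧ True = True
¬(¬(A ∧ D) ∧ (D ∨ A)) → (D ∧ A) = True → True = True
D → (¬(¬(A ∧ D) ∧ (D ∨ A)) → (D ∧ A)) = True → True = True
¬(D → (¬(¬(A ∧ D) ∧ (D ∨ A)) → (D ∧ A))) = ¬True = False
(D ∧ (A ∨ D)) → ¬(D → (¬(¬(A ∧ D) ∧ (D ∨ A)) → (D ∧ A))) = True → False = False
¬((D ∧ (A ∨ D)) → ¬(D → (¬(¬(A ∧ D) ∧ (D ∨ A)) → (D ∧ A)))) = ¬False = True
((A ∨ D) ∧ ((A ∧ D) → A)) → ¬((D ∧ (A ∨ D)) → ¬(D → (¬(¬(A ∧ D) ∧ (D ∨ A)) → (D ∧ A)))) = True → True = True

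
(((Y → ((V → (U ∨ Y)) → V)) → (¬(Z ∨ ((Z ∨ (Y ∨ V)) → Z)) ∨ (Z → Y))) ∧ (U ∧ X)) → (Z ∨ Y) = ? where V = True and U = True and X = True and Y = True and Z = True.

True

U ∨ Y = True ∨ True = True
V → (U ∨ Y) = True → True = True
(V → (U ∨ Y)) → V = True → True = True
Y → ((V → (U ∨ Y)) → V) = True → True = True
Y ∨ V = True ∨ True = True
Z ∨ (Y ∨ V) = True ∨ True = True
(Z ∨ (Y ∨ V)) → Z = True → True = True
Z ∨ ((Z ∨ (Y ∨ V)) → Z) = True ∨ True = True
¬(Z ∨ ((Z ∨ (Y ∨ V)) → Z)) = ¬True = False
Z → Y = True → True = True
¬(Z ∨ ((Z ∨ (Y ∨ V)) → Z)) ∨ (Z → Y) = False ∨ True = True
(Y → ((V → (U ∨ Y)) → V)) → (¬(Z ∨ ((Z ∨ (Y ∨ V)) → Z)) ∨ (Z → Y)) = True → True = True
U ∧ X = True ∧ True = True
((Y → ((V → (U ∨ Y)) → V)) → (¬(Z ∨ ((Z ∨ (Y ∨ V)) → Z)) ∨ (Z → Y))) ∧ (U ∧ X) = True ∧ True = True
Z ∨ Y = True ∨ True = True
(((Y → ((V → (U ∨ Y)) → V)) → (¬(Z ∨ ((Z ∨ (Y ∨ V)) → Z)) ∨ (Z → Y))) ∧ (U ∧ X)) → (Z ∨ Y) = True → True = True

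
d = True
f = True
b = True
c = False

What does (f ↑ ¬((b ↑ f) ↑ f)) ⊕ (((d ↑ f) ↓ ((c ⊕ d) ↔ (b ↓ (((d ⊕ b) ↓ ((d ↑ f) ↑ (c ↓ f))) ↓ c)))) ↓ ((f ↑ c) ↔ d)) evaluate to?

True

b ↑ f = True ↑ True = False
(b ↑ f) ↑ f = False ↑ True = True
¬((b ↑ f) ↑ f) = ¬True = False
f ↑ ¬((b ↑ f) ↑ f) = True ↑ False = True
d ↑ f = True ↑ True = False
c ⊕ d = False ⊕ True = True
d ⊕ b = True ⊕ True = False
d ↑ f = True ↑ True = False
c ↓ f = False ↓ True = False
(d ↑ f) ↑ (c ↓ f) = False ↑ False = True
(d ⊕ b) ↓ ((d ↑ f) ↑ (c ↓ f)) = False ↓ True = False
((d ⊕ b) ↓ ((d ↑ f) ↑ (c ↓ f))) ↓ c = False ↓ False = True
b ↓ (((d ⊕ b) ↓ ((d ↑ f) ↑ (c ↓ f))) ↓ c) = True ↓ True = False
(c ⊕ d) ↔ (b ↓ (((d ⊕ b) ↓ ((d ↑ f) ↑ (c ↓ f))) ↓ c)) = True ↔ False = False
(d ↑ f) ↓ ((c ⊕ d) ↔ (b ↓ (((d ⊕ b) ↓ ((d ↑ f) ↑ (c ↓ f))) ↓ c))) = False ↓ False = True
f ↑ c = True ↑ False = True
(f ↑ c) ↔ d = True ↔ True = True
((d ↑ f) ↓ ((c ⊕ d) ↔ (b ↓ (((d ⊕ b) ↓ ((d ↑ f) ↑ (c ↓ f))) ↓ c)))) ↓ ((f ↑ c) ↔ d) = True ↓ True = False
(f ↑ ¬((b ↑ f) ↑ f)) ⊕ (((d ↑ f) ↓ ((c ⊕ d) ↔ (b ↓ (((d ⊕ b) ↓ ((d ↑ f) ↑ (c ↓ f))) ↓ c)))) ↓ ((f ↑ c) ↔ d)) = True ⊕ False = True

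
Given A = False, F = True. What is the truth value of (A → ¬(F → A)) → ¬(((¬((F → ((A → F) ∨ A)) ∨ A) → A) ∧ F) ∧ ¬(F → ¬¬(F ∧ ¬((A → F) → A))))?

True

Substituting A=False, F=True:
F → A = True → False = False
¬(F → A) = ¬False = True
A → ¬(F → A) = False → True = True
A → F = False → True = True
(A → F) ∨ A = True ∨ False = True
F → ((A → F) ∨ A) = True → True = True
(F → ((A → F) ∨ A)) ∨ A = True ∨ False = True
¬((F → ((A → F) ∨ A)) ∨ A) = ¬True = False
¬((F → ((A → F) ∨ A)) ∨ A) → A = False → False = True
(¬((F → ((A → F) ∨ A)) ∨ A) → A) ∧ F = True ∧ True = True
A → F = False → True = True
(A → F) → A = True → False = False
¬((A → F) → A) = ¬False = True
F ∧ ¬((A → F) → A) = True ∧ True = True
¬(F ∧ ¬((A → F) → A)) = ¬True = False
¬¬(F ∧ ¬((A → F) → A)) = ¬False = True
F → ¬¬(F ∧ ¬((A → F) → A)) = True → True = True
¬(F → ¬¬(F ∧ ¬((A → F) → A))) = ¬True = False
((¬((F → ((A → F) ∨ A)) ∨ A) → A) ∧ F) ∧ ¬(F → ¬¬(F ∧ ¬((A → F) → A))) = True ∧ False = False
¬(((¬((F → ((A → F) ∨ A)) ∨ A) → A) ∧ F) ∧ ¬(F → ¬¬(F ∧ ¬((A → F) → A)))) = ¬False = True
(A → ¬(F → A)) → ¬(((¬((F → ((A → F) ∨ A)) ∨ A) → A) ∧ F) ∧ ¬(F → ¬¬(F ∧ ¬((A → F) → A)))) = True → True = True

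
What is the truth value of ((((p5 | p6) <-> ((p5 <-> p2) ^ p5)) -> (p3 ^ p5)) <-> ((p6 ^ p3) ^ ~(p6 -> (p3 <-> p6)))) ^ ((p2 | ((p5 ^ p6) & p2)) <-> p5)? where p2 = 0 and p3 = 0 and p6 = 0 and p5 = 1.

p5 | p6 = 1 | 0 = 1
p5 <-> p2 = 1 <-> 0 = 0
(p5 <-> p2) ^ p5 = 0 ^ 1 = 1
(p5 | p6) <-> ((p5 <-> p2) ^ p5) = 1 <-> 1 = 1
p3 ^ p5 = 0 ^ 1 = 1
((p5 | p6) <-> ((p5 <-> p2) ^ p5)) -> (p3 ^ p5) = 1 -> 1 = 1
p6 ^ p3 = 0 ^ 0 = 0
p3 <-> p6 = 0 <-> 0 = 1
p6 -> (p3 <-> p6) = 0 -> 1 = 1
~(p6 -> (p3 <-> p6)) = ~1 = 0
(p6 ^ p3) ^ ~(p6 -> (p3 <-> p6)) = 0 ^ 0 = 0
(((p5 | p6) <-> ((p5 <-> p2) ^ p5)) -> (p3 ^ p5)) <-> ((p6 ^ p3) ^ ~(p6 -> (p3 <-> p6))) = 1 <-> 0 = 0
p5 ^ p6 = 1 ^ 0 = 1
(p5 ^ p6) & p2 = 1 & 0 = 0
p2 | ((p5 ^ p6) & p2) = 0 | 0 = 0
(p2 | ((p5 ^ p6) & p2)) <-> p5 = 0 <-> 1 = 0
((((p5 | p6) <-> ((p5 <-> p2) ^ p5)) -> (p3 ^ p5)) <-> ((p6 ^ p3) ^ ~(p6 -> (p3 <-> p6)))) ^ ((p2 | ((p5 ^ p6) & p2)) <-> p5) = 0 ^ 0 = 0

0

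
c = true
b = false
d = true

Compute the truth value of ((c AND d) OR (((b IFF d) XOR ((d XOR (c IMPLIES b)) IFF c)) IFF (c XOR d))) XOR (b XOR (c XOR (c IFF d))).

true

c AND d = true AND true = true
b IFF d = false IFF true = false
c IMPLIES b = true IMPLIES false = false
d XOR (c IMPLIES b) = true XOR false = true
(d XOR (c IMPLIES b)) IFF c = true IFF true = true
(b IFF d) XOR ((d XOR (c IMPLIES b)) IFF c) = false XOR true = true
c XOR d = true XOR true = false
((b IFF d) XOR ((d XOR (c IMPLIES b)) IFF c)) IFF (c XOR d) = true IFF false = false
(c AND d) OR (((b IFF d) XOR ((d XOR (c IMPLIES b)) IFF c)) IFF (c XOR d)) = true OR false = true
c IFF d = true IFF true = true
c XOR (c IFF d) = true XOR true = false
b XOR (c XOR (c IFF d)) = false XOR false = false
((c AND d) OR (((b IFF d) XOR ((d XOR (c IMPLIES b)) IFF c)) IFF (c XOR d))) XOR (b XOR (c XOR (c IFF d))) = true XOR false = true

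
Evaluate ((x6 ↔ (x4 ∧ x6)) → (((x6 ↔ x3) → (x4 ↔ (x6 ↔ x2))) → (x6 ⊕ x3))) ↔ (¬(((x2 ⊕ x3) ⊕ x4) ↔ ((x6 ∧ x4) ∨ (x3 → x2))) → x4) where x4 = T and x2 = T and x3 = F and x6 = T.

T

x4 ∧ x6 = T ∧ T = T
x6 ↔ (x4 ∧ x6) = T ↔ T = T
x6 ↔ x3 = T ↔ F = F
x6 ↔ x2 = T ↔ T = T
x4 ↔ (x6 ↔ x2) = T ↔ T = T
(x6 ↔ x3) → (x4 ↔ (x6 ↔ x2)) = F → T = T
x6 ⊕ x3 = T ⊕ F = T
((x6 ↔ x3) → (x4 ↔ (x6 ↔ x2))) → (x6 ⊕ x3) = T → T = T
(x6 ↔ (x4 ∧ x6)) → (((x6 ↔ x3) → (x4 ↔ (x6 ↔ x2))) → (x6 ⊕ x3)) = T → T = T
x2 ⊕ x3 = T ⊕ F = T
(x2 ⊕ x3) ⊕ x4 = T ⊕ T = F
x6 ∧ x4 = T ∧ T = T
x3 → x2 = F → T = T
(x6 ∧ x4) ∨ (x3 → x2) = T ∨ T = T
((x2 ⊕ x3) ⊕ x4) ↔ ((x6 ∧ x4) ∨ (x3 → x2)) = F ↔ T = F
¬(((x2 ⊕ x3) ⊕ x4) ↔ ((x6 ∧ x4) ∨ (x3 → x2))) = ¬F = T
¬(((x2 ⊕ x3) ⊕ x4) ↔ ((x6 ∧ x4) ∨ (x3 → x2))) → x4 = T → T = T
((x6 ↔ (x4 ∧ x6)) → (((x6 ↔ x3) → (x4 ↔ (x6 ↔ x2))) → (x6 ⊕ x3))) ↔ (¬(((x2 ⊕ x3) ⊕ x4) ↔ ((x6 ∧ x4) ∨ (x3 → x2))) → x4) = T ↔ T = T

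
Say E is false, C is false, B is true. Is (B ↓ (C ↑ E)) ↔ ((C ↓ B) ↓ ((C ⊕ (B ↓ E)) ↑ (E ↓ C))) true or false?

True

C ↑ E = False ↑ False = True
B ↓ (C ↑ E) = True ↓ True = False
C ↓ B = False ↓ True = False
B ↓ E = True ↓ False = False
C ⊕ (B ↓ E) = False ⊕ False = False
E ↓ C = False ↓ False = True
(C ⊕ (B ↓ E)) ↑ (E ↓ C) = False ↑ True = True
(C ↓ B) ↓ ((C ⊕ (B ↓ E)) ↑ (E ↓ C)) = False ↓ True = False
(B ↓ (C ↑ E)) ↔ ((C ↓ B) ↓ ((C ⊕ (B ↓ E)) ↑ (E ↓ C))) = False ↔ False = True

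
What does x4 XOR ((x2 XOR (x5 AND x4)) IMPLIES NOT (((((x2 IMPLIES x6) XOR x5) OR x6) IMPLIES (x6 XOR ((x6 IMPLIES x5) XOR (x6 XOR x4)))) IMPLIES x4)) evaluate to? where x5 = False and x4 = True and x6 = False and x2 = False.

x5 AND x4 = False AND True = False
x2 XOR (x5 AND x4) = False XOR False = False
x2 IMPLIES x6 = False IMPLIES False = True
(x2 IMPLIES x6) XOR x5 = True XOR False = True
((x2 IMPLIES x6) XOR x5) OR x6 = True OR False = True
x6 IMPLIES x5 = False IMPLIES False = True
x6 XOR x4 = False XOR True = True
(x6 IMPLIES x5) XOR (x6 XOR x4) = True XOR True = False
x6 XOR ((x6 IMPLIES x5) XOR (x6 XOR x4)) = False XOR False = False
(((x2 IMPLIES x6) XOR x5) OR x6) IMPLIES (x6 XOR ((x6 IMPLIES x5) XOR (x6 XOR x4))) = True IMPLIES False = False
((((x2 IMPLIES x6) XOR x5) OR x6) IMPLIES (x6 XOR ((x6 IMPLIES x5) XOR (x6 XOR x4)))) IMPLIES x4 = False IMPLIES True = True
NOT (((((x2 IMPLIES x6) XOR x5) OR x6) IMPLIES (x6 XOR ((x6 IMPLIES x5) XOR (x6 XOR x4)))) IMPLIES x4) = NOT True = False
(x2 XOR (x5 AND x4)) IMPLIES NOT (((((x2 IMPLIES x6) XOR x5) OR x6) IMPLIES (x6 XOR ((x6 IMPLIES x5) XOR (x6 XOR x4)))) IMPLIES x4) = False IMPLIES False = True
x4 XOR ((x2 XOR (x5 AND x4)) IMPLIES NOT (((((x2 IMPLIES x6) XOR x5) OR x6) IMPLIES (x6 XOR ((x6 IMPLIES x5) XOR (x6 XOR x4)))) IMPLIES x4)) = True XOR True = False

False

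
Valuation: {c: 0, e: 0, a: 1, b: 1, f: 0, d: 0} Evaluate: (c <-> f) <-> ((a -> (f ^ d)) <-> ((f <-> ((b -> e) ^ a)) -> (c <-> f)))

c <-> f = 0 <-> 0 = 1
f ^ d = 0 ^ 0 = 0
a -> (f ^ d) = 1 -> 0 = 0
b -> e = 1 -> 0 = 0
(b -> e) ^ a = 0 ^ 1 = 1
f <-> ((b -> e) ^ a) = 0 <-> 1 = 0
c <-> f = 0 <-> 0 = 1
(f <-> ((b -> e) ^ a)) -> (c <-> f) = 0 -> 1 = 1
(a -> (f ^ d)) <-> ((f <-> ((b -> e) ^ a)) -> (c <-> f)) = 0 <-> 1 = 0
(c <-> f) <-> ((a -> (f ^ d)) <-> ((f <-> ((b -> e) ^ a)) -> (c <-> f))) = 1 <-> 0 = 0

0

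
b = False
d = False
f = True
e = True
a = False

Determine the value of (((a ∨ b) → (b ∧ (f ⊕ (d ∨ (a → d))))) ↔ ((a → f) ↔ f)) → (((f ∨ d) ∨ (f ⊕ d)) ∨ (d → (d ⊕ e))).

True

a ∨ b = False ∨ False = False
a → d = False → False = True
d ∨ (a → d) = False ∨ True = True
f ⊕ (d ∨ (a → d)) = True ⊕ True = False
b ∧ (f ⊕ (d ∨ (a → d))) = False ∧ False = False
(a ∨ b) → (b ∧ (f ⊕ (d ∨ (a → d)))) = False → False = True
a → f = False → True = True
(a → f) ↔ f = True ↔ True = True
((a ∨ b) → (b ∧ (f ⊕ (d ∨ (a → d))))) ↔ ((a → f) ↔ f) = True ↔ True = True
f ∨ d = True ∨ False = True
f ⊕ d = True ⊕ False = True
(f ∨ d) ∨ (f ⊕ d) = True ∨ True = True
d ⊕ e = False ⊕ True = True
d → (d ⊕ e) = False → True = True
((f ∨ d) ∨ (f ⊕ d)) ∨ (d → (d ⊕ e)) = True ∨ True = True
(((a ∨ b) → (b ∧ (f ⊕ (d ∨ (a → d))))) ↔ ((a → f) ↔ f)) → (((f ∨ d) ∨ (f ⊕ d)) ∨ (d → (d ⊕ e))) = True → True = True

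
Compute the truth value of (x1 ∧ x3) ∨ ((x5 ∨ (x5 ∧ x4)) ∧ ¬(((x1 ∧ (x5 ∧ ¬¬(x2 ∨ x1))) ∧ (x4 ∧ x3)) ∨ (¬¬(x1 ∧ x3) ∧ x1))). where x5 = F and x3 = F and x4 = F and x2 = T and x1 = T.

F

Substituting x5=F, x3=F, x4=F, x2=T, x1=T:
x1 ∧ x3 = T ∧ F = F
x5 ∧ x4 = F ∧ F = F
x5 ∨ (x5 ∧ x4) = F ∨ F = F
x2 ∨ x1 = T ∨ T = T
¬(x2 ∨ x1) = ¬T = F
¬¬(x2 ∨ x1) = ¬F = T
x5 ∧ ¬¬(x2 ∨ x1) = F ∧ T = F
x1 ∧ (x5 ∧ ¬¬(x2 ∨ x1)) = T ∧ F = F
x4 ∧ x3 = F ∧ F = F
(x1 ∧ (x5 ∧ ¬¬(x2 ∨ x1))) ∧ (x4 ∧ x3) = F ∧ F = F
x1 ∧ x3 = T ∧ F = F
¬(x1 ∧ x3) = ¬F = T
¬¬(x1 ∧ x3) = ¬T = F
¬¬(x1 ∧ x3) ∧ x1 = F ∧ T = F
((x1 ∧ (x5 ∧ ¬¬(x2 ∨ x1))) ∧ (x4 ∧ x3)) ∨ (¬¬(x1 ∧ x3) ∧ x1) = F ∨ F = F
¬(((x1 ∧ (x5 ∧ ¬¬(x2 ∨ x1))) ∧ (x4 ∧ x3)) ∨ (¬¬(x1 ∧ x3) ∧ x1)) = ¬F = T
(x5 ∨ (x5 ∧ x4)) ∧ ¬(((x1 ∧ (x5 ∧ ¬¬(x2 ∨ x1))) ∧ (x4 ∧ x3)) ∨ (¬¬(x1 ∧ x3) ∧ x1)) = F ∧ T = F
(x1 ∧ x3) ∨ ((x5 ∨ (x5 ∧ x4)) ∧ ¬(((x1 ∧ (x5 ∧ ¬¬(x2 ∨ x1))) ∧ (x4 ∧ x3)) ∨ (¬¬(x1 ∧ x3) ∧ x1))) = F ∨ F = F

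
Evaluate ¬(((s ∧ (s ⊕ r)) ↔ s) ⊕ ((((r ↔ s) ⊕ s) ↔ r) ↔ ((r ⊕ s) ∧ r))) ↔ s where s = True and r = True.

False

Substituting s=True, r=True:
s ⊕ r = True ⊕ True = False
s ∧ (s ⊕ r) = True ∧ False = False
(s ∧ (s ⊕ r)) ↔ s = False ↔ True = False
r ↔ s = True ↔ True = True
(r ↔ s) ⊕ s = True ⊕ True = False
((r ↔ s) ⊕ s) ↔ r = False ↔ True = False
r ⊕ s = True ⊕ True = False
(r ⊕ s) ∧ r = False ∧ True = False
(((r ↔ s) ⊕ s) ↔ r) ↔ ((r ⊕ s) ∧ r) = False ↔ False = True
((s ∧ (s ⊕ r)) ↔ s) ⊕ ((((r ↔ s) ⊕ s) ↔ r) ↔ ((r ⊕ s) ∧ r)) = False ⊕ True = True
¬(((s ∧ (s ⊕ r)) ↔ s) ⊕ ((((r ↔ s) ⊕ s) ↔ r) ↔ ((r ⊕ s) ∧ r))) = ¬True = False
¬(((s ∧ (s ⊕ r)) ↔ s) ⊕ ((((r ↔ s) ⊕ s) ↔ r) ↔ ((r ⊕ s) ∧ r))) ↔ s = False ↔ True = False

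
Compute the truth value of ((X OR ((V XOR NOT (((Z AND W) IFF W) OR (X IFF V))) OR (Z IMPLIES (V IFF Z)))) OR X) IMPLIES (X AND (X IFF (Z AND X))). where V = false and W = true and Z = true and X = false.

Substituting V=false, W=true, Z=true, X=false:
Z AND W = true AND true = true
(Z AND W) IFF W = true IFF true = true
X IFF V = false IFF false = true
((Z AND W) IFF W) OR (X IFF V) = true OR true = true
NOT (((Z AND W) IFF W) OR (X IFF V)) = NOT true = false
V XOR NOT (((Z AND W) IFF W) OR (X IFF V)) = false XOR false = false
V IFF Z = false IFF true = false
Z IMPLIES (V IFF Z) = true IMPLIES false = false
(V XOR NOT (((Z AND W) IFF W) OR (X IFF V))) OR (Z IMPLIES (V IFF Z)) = false OR false = false
X OR ((V XOR NOT (((Z AND W) IFF W) OR (X IFF V))) OR (Z IMPLIES (V IFF Z))) = false OR false = false
(X OR ((V XOR NOT (((Z AND W) IFF W) OR (X IFF V))) OR (Z IMPLIES (V IFF Z)))) OR X = false OR false = false
Z AND X = true AND false = false
X IFF (Z AND X) = false IFF false = true
X AND (X IFF (Z AND X)) = false AND true = false
((X OR ((V XOR NOT (((Z AND W) IFF W) OR (X IFF V))) OR (Z IMPLIES (V IFF Z)))) OR X) IMPLIES (X AND (X IFF (Z AND X))) = false IMPLIES false = true

true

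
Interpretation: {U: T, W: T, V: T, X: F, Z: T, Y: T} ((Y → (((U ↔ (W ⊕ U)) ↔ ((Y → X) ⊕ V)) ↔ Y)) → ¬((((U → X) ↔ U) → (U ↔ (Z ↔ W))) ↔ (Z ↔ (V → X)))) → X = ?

F

W ⊕ U = T ⊕ T = F
U ↔ (W ⊕ U) = T ↔ F = F
Y → X = T → F = F
(Y → X) ⊕ V = F ⊕ T = T
(U ↔ (W ⊕ U)) ↔ ((Y → X) ⊕ V) = F ↔ T = F
((U ↔ (W ⊕ U)) ↔ ((Y → X) ⊕ V)) ↔ Y = F ↔ T = F
Y → (((U ↔ (W ⊕ U)) ↔ ((Y → X) ⊕ V)) ↔ Y) = T → F = F
U → X = T → F = F
(U → X) ↔ U = F ↔ T = F
Z ↔ W = T ↔ T = T
U ↔ (Z ↔ W) = T ↔ T = T
((U → X) ↔ U) → (U ↔ (Z ↔ W)) = F → T = T
V → X = T → F = F
Z ↔ (V → X) = T ↔ F = F
(((U → X) ↔ U) → (U ↔ (Z ↔ W))) ↔ (Z ↔ (V → X)) = T ↔ F = F
¬((((U → X) ↔ U) → (U ↔ (Z ↔ W))) ↔ (Z ↔ (V → X))) = ¬F = T
(Y → (((U ↔ (W ⊕ U)) ↔ ((Y → X) ⊕ V)) ↔ Y)) → ¬((((U → X) ↔ U) → (U ↔ (Z ↔ W))) ↔ (Z ↔ (V → X))) = F → T = T
((Y → (((U ↔ (W ⊕ U)) ↔ ((Y → X) ⊕ V)) ↔ Y)) → ¬((((U → X) ↔ U) → (U ↔ (Z ↔ W))) ↔ (Z ↔ (V → X)))) → X = T → F = F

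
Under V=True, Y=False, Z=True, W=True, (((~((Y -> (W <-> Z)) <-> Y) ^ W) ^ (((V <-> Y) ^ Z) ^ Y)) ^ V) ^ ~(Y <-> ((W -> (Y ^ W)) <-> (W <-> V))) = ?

True

W <-> Z = True <-> True = True
Y -> (W <-> Z) = False -> True = True
(Y -> (W <-> Z)) <-> Y = True <-> False = False
~((Y -> (W <-> Z)) <-> Y) = ~False = True
~((Y -> (W <-> Z)) <-> Y) ^ W = True ^ True = False
V <-> Y = True <-> False = False
(V <-> Y) ^ Z = False ^ True = True
((V <-> Y) ^ Z) ^ Y = True ^ False = True
(~((Y -> (W <-> Z)) <-> Y) ^ W) ^ (((V <-> Y) ^ Z) ^ Y) = False ^ True = True
((~((Y -> (W <-> Z)) <-> Y) ^ W) ^ (((V <-> Y) ^ Z) ^ Y)) ^ V = True ^ True = False
Y ^ W = False ^ True = True
W -> (Y ^ W) = True -> True = True
W <-> V = True <-> True = True
(W -> (Y ^ W)) <-> (W <-> V) = True <-> True = True
Y <-> ((W -> (Y ^ W)) <-> (W <-> V)) = False <-> True = False
~(Y <-> ((W -> (Y ^ W)) <-> (W <-> V))) = ~False = True
(((~((Y -> (W <-> Z)) <-> Y) ^ W) ^ (((V <-> Y) ^ Z) ^ Y)) ^ V) ^ ~(Y <-> ((W -> (Y ^ W)) <-> (W <-> V))) = False ^ True = True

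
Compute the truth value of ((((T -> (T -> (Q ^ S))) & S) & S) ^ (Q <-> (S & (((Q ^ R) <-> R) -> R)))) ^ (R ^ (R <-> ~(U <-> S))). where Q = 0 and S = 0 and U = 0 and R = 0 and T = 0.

Substituting Q=0, S=0, U=0, R=0, T=0:
Q ^ S = 0 ^ 0 = 0
T -> (Q ^ S) = 0 -> 0 = 1
T -> (T -> (Q ^ S)) = 0 -> 1 = 1
(T -> (T -> (Q ^ S))) & S = 1 & 0 = 0
((T -> (T -> (Q ^ S))) & S) & S = 0 & 0 = 0
Q ^ R = 0 ^ 0 = 0
(Q ^ R) <-> R = 0 <-> 0 = 1
((Q ^ R) <-> R) -> R = 1 -> 0 = 0
S & (((Q ^ R) <-> R) -> R) = 0 & 0 = 0
Q <-> (S & (((Q ^ R) <-> R) -> R)) = 0 <-> 0 = 1
(((T -> (T -> (Q ^ S))) & S) & S) ^ (Q <-> (S & (((Q ^ R) <-> R) -> R))) = 0 ^ 1 = 1
U <-> S = 0 <-> 0 = 1
~(U <-> S) = ~1 = 0
R <-> ~(U <-> S) = 0 <-> 0 = 1
R ^ (R <-> ~(U <-> S)) = 0 ^ 1 = 1
((((T -> (T -> (Q ^ S))) & S) & S) ^ (Q <-> (S & (((Q ^ R) <-> R) -> R)))) ^ (R ^ (R <-> ~(U <-> S))) = 1 ^ 1 = 0

0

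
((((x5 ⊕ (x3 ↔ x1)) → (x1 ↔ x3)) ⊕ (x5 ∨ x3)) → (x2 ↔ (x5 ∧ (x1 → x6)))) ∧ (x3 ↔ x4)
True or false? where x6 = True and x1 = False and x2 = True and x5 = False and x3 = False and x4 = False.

x3 ↔ x1 = False ↔ False = True
x5 ⊕ (x3 ↔ x1) = False ⊕ True = True
x1 ↔ x3 = False ↔ False = True
(x5 ⊕ (x3 ↔ x1)) → (x1 ↔ x3) = True → True = True
x5 ∨ x3 = False ∨ False = False
((x5 ⊕ (x3 ↔ x1)) → (x1 ↔ x3)) ⊕ (x5 ∨ x3) = True ⊕ False = True
x1 → x6 = False → True = True
x5 ∧ (x1 → x6) = False ∧ True = False
x2 ↔ (x5 ∧ (x1 → x6)) = True ↔ False = False
(((x5 ⊕ (x3 ↔ x1)) → (x1 ↔ x3)) ⊕ (x5 ∨ x3)) → (x2 ↔ (x5 ∧ (x1 → x6))) = True → False = False
x3 ↔ x4 = False ↔ False = True
((((x5 ⊕ (x3 ↔ x1)) → (x1 ↔ x3)) ⊕ (x5 ∨ x3)) → (x2 ↔ (x5 ∧ (x1 → x6)))) ∧ (x3 ↔ x4) = False ∧ True = False

False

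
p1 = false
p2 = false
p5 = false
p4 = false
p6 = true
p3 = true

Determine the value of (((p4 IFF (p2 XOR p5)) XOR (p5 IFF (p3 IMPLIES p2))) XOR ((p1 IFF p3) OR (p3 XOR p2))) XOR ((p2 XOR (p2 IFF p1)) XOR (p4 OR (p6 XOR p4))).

true

p2 XOR p5 = false XOR false = false
p4 IFF (p2 XOR p5) = false IFF false = true
p3 IMPLIES p2 = true IMPLIES false = false
p5 IFF (p3 IMPLIES p2) = false IFF false = true
(p4 IFF (p2 XOR p5)) XOR (p5 IFF (p3 IMPLIES p2)) = true XOR true = false
p1 IFF p3 = false IFF true = false
p3 XOR p2 = true XOR false = true
(p1 IFF p3) OR (p3 XOR p2) = false OR true = true
((p4 IFF (p2 XOR p5)) XOR (p5 IFF (p3 IMPLIES p2))) XOR ((p1 IFF p3) OR (p3 XOR p2)) = false XOR true = true
p2 IFF p1 = false IFF false = true
p2 XOR (p2 IFF p1) = false XOR true = true
p6 XOR p4 = true XOR false = true
p4 OR (p6 XOR p4) = false OR true = true
(p2 XOR (p2 IFF p1)) XOR (p4 OR (p6 XOR p4)) = true XOR true = false
(((p4 IFF (p2 XOR p5)) XOR (p5 IFF (p3 IMPLIES p2))) XOR ((p1 IFF p3) OR (p3 XOR p2))) XOR ((p2 XOR (p2 IFF p1)) XOR (p4 OR (p6 XOR p4))) = true XOR false = true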